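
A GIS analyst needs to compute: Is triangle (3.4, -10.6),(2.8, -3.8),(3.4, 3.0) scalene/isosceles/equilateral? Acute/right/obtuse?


Side lengths squared: AB^2=46.6, BC^2=46.6, CA^2=184.96
Sorted: [46.6, 46.6, 184.96]
By sides: Isosceles, By angles: Obtuse

Isosceles, Obtuse


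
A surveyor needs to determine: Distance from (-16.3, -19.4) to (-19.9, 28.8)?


dx=-3.6, dy=48.2
d^2 = (-3.6)^2 + 48.2^2 = 2336.2
d = sqrt(2336.2) = 48.3343

48.3343


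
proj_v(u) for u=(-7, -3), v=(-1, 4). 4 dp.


u.v = -5, |v| = sqrt(17) = 4.1231
Scalar projection = u.v / |v| = -5 / sqrt(17) = -1.2127

-1.2127


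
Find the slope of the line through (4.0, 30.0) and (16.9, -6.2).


slope = (y2-y1)/(x2-x1) = ((-6.2)-30)/(16.9-4) = (-36.2)/12.9 = -2.8062

-2.8062


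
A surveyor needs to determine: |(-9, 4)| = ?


|u| = sqrt((-9)^2 + 4^2) = sqrt(97) = 9.8489

9.8489


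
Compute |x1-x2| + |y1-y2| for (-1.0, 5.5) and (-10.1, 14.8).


|(-1)-(-10.1)| + |5.5-14.8| = 9.1 + 9.3 = 18.4

18.4


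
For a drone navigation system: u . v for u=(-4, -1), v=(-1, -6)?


u . v = u_x*v_x + u_y*v_y = (-4)*(-1) + (-1)*(-6)
= 4 + 6 = 10

10


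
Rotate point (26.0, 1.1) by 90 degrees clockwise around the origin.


90° CW: (x,y) -> (y, -x)
(26,1.1) -> (1.1, -26)

(1.1, -26)


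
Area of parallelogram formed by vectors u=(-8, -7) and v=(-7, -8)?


|u x v| = |(-8)*(-8) - (-7)*(-7)|
= |64 - 49| = 15

15


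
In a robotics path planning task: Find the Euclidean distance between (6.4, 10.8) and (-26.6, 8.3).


dx=-33, dy=-2.5
d^2 = (-33)^2 + (-2.5)^2 = 1095.25
d = sqrt(1095.25) = 33.0946

33.0946


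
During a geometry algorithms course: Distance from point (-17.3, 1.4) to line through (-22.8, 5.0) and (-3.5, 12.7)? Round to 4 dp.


|cross product| = 111.83
|line direction| = sqrt(431.78) = 20.7793
Distance = 111.83/sqrt(431.78) = 5.3818

5.3818


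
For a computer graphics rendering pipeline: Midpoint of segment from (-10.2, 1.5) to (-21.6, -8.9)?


M = (((-10.2)+(-21.6))/2, (1.5+(-8.9))/2)
= (-15.9, -3.7)

(-15.9, -3.7)


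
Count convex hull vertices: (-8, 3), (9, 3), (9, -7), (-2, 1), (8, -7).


Convex hull vertices (CCW): (-8, 3), (8, -7), (9, -7), (9, 3)
Count = 4

4


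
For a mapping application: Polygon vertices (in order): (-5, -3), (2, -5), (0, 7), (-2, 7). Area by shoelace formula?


Shoelace sum: ((-5)*(-5) - 2*(-3)) + (2*7 - 0*(-5)) + (0*7 - (-2)*7) + ((-2)*(-3) - (-5)*7)
= 100
Area = |100|/2 = 50

50


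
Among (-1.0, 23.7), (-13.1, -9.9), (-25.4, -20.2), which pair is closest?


d(P0,P1) = 35.7123, d(P0,P2) = 50.2252, d(P1,P2) = 16.0431
Closest: P1 and P2

Closest pair: (-13.1, -9.9) and (-25.4, -20.2), distance = 16.0431


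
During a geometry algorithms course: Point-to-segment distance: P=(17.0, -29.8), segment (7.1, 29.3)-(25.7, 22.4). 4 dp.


Project P onto AB: t = 1 (clamped to [0,1])
Closest point on segment: (25.7, 22.4)
Distance: 52.92

52.92


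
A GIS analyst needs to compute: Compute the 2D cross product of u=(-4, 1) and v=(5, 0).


u x v = u_x*v_y - u_y*v_x = (-4)*0 - 1*5
= 0 - 5 = -5

-5


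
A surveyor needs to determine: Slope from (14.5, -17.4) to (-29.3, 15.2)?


slope = (y2-y1)/(x2-x1) = (15.2-(-17.4))/((-29.3)-14.5) = 32.6/(-43.8) = -0.7443

-0.7443


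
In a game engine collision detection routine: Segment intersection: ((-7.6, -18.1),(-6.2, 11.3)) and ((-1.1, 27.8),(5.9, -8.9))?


Cross products: d1=-559.85, d2=-302.67, d3=-126.84, d4=-384.02
d1*d2 < 0 and d3*d4 < 0? no

No, they don't intersect


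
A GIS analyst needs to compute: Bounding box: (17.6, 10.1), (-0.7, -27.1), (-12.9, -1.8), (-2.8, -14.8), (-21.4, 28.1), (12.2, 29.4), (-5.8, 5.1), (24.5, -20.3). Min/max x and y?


x range: [-21.4, 24.5]
y range: [-27.1, 29.4]
Bounding box: (-21.4,-27.1) to (24.5,29.4)

(-21.4,-27.1) to (24.5,29.4)


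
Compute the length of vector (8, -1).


|u| = sqrt(8^2 + (-1)^2) = sqrt(65) = 8.0623

8.0623


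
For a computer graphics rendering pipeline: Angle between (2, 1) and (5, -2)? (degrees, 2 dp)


u.v = 8, |u| = sqrt(5) = 2.2361, |v| = sqrt(29) = 5.3852
cos(theta) = u.v/(|u||v|) = 8/sqrt(145) = 0.664364
theta = acos(0.664364) = 48.37 degrees

48.37 degrees


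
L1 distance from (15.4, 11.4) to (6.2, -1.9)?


|15.4-6.2| + |11.4-(-1.9)| = 9.2 + 13.3 = 22.5

22.5


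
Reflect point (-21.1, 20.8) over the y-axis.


Reflection over y-axis: (x,y) -> (-x,y)
(-21.1, 20.8) -> (21.1, 20.8)

(21.1, 20.8)


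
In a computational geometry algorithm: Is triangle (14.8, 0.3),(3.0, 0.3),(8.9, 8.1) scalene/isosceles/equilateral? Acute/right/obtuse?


Side lengths squared: AB^2=139.24, BC^2=95.65, CA^2=95.65
Sorted: [95.65, 95.65, 139.24]
By sides: Isosceles, By angles: Acute

Isosceles, Acute


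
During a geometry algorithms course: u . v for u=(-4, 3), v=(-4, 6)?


u . v = u_x*v_x + u_y*v_y = (-4)*(-4) + 3*6
= 16 + 18 = 34

34


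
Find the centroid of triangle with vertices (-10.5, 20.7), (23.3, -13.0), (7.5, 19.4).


Centroid = ((x_A+x_B+x_C)/3, (y_A+y_B+y_C)/3)
= (((-10.5)+23.3+7.5)/3, (20.7+(-13)+19.4)/3)
= (6.7667, 9.0333)

(6.7667, 9.0333)


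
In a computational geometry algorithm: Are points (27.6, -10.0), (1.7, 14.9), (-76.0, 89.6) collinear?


Cross product: (1.7-27.6)*(89.6-(-10)) - (14.9-(-10))*((-76)-27.6)
= 0

Yes, collinear


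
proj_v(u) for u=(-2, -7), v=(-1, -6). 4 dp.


u.v = 44, |v| = sqrt(37) = 6.0828
Scalar projection = u.v / |v| = 44 / sqrt(37) = 7.2336

7.2336


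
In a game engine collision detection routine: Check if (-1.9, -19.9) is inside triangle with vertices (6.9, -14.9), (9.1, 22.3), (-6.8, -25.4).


Cross products: AB x AP = 316.36, BC x BP = 146.28, CA x CP = 23.9
All same sign? yes

Yes, inside


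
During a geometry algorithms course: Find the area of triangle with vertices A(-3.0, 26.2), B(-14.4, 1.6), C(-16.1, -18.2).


Area = |x_A(y_B-y_C) + x_B(y_C-y_A) + x_C(y_A-y_B)|/2
= |(-59.4) + 639.36 + (-396.06)|/2
= 183.9/2 = 91.95

91.95


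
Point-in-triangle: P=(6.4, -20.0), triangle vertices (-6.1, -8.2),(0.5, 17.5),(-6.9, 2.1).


Cross products: AB x AP = -399.13, BC x BP = 368.36, CA x CP = 119.31
All same sign? no

No, outside


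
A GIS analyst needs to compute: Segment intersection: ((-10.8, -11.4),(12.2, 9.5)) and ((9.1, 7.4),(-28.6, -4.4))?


Cross products: d1=473.94, d2=-42.59, d3=16.49, d4=533.02
d1*d2 < 0 and d3*d4 < 0? no

No, they don't intersect


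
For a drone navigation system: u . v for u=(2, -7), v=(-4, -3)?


u . v = u_x*v_x + u_y*v_y = 2*(-4) + (-7)*(-3)
= (-8) + 21 = 13

13


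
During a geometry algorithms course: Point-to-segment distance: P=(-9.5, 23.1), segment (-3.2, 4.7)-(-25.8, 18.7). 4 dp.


Project P onto AB: t = 0.5659 (clamped to [0,1])
Closest point on segment: (-15.9901, 12.6231)
Distance: 12.3243

12.3243


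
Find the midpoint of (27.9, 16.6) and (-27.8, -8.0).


M = ((27.9+(-27.8))/2, (16.6+(-8))/2)
= (0.05, 4.3)

(0.05, 4.3)


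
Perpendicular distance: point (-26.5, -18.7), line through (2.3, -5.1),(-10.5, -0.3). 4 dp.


|cross product| = 312.32
|line direction| = sqrt(186.88) = 13.6704
Distance = 312.32/sqrt(186.88) = 22.8464

22.8464


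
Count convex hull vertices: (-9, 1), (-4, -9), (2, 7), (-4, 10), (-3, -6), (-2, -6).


Convex hull vertices (CCW): (-9, 1), (-4, -9), (-2, -6), (2, 7), (-4, 10)
Count = 5

5


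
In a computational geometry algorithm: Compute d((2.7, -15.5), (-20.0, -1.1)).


dx=-22.7, dy=14.4
d^2 = (-22.7)^2 + 14.4^2 = 722.65
d = sqrt(722.65) = 26.8822

26.8822


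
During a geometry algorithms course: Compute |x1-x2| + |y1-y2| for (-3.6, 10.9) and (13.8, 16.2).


|(-3.6)-13.8| + |10.9-16.2| = 17.4 + 5.3 = 22.7

22.7


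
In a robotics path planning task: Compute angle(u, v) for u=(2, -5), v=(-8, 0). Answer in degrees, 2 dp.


u.v = -16, |u| = sqrt(29) = 5.3852, |v| = sqrt(64) = 8
cos(theta) = u.v/(|u||v|) = -16/sqrt(1856) = -0.371391
theta = acos(-0.371391) = 111.8 degrees

111.8 degrees


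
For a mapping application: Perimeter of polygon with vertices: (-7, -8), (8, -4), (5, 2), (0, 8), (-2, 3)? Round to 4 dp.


Sides: (-7, -8)->(8, -4): sqrt(241) = 15.524175, (8, -4)->(5, 2): sqrt(45) = 6.708204, (5, 2)->(0, 8): sqrt(61) = 7.81025, (0, 8)->(-2, 3): sqrt(29) = 5.385165, (-2, 3)->(-7, -8): sqrt(146) = 12.083046
Sum = 47.51084
Perimeter = 47.5108

47.5108


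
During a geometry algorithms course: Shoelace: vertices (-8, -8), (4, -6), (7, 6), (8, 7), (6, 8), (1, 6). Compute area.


Shoelace sum: ((-8)*(-6) - 4*(-8)) + (4*6 - 7*(-6)) + (7*7 - 8*6) + (8*8 - 6*7) + (6*6 - 1*8) + (1*(-8) - (-8)*6)
= 237
Area = |237|/2 = 118.5

118.5


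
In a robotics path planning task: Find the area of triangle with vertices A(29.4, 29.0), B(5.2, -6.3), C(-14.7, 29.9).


Area = |x_A(y_B-y_C) + x_B(y_C-y_A) + x_C(y_A-y_B)|/2
= |(-1064.28) + 4.68 + (-518.91)|/2
= 1578.51/2 = 789.255

789.255


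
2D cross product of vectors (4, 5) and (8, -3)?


u x v = u_x*v_y - u_y*v_x = 4*(-3) - 5*8
= (-12) - 40 = -52

-52


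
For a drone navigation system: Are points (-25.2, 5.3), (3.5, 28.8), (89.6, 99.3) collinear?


Cross product: (3.5-(-25.2))*(99.3-5.3) - (28.8-5.3)*(89.6-(-25.2))
= 0

Yes, collinear


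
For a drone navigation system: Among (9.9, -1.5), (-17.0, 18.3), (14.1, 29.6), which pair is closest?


d(P0,P1) = 33.4013, d(P0,P2) = 31.3823, d(P1,P2) = 33.0893
Closest: P0 and P2

Closest pair: (9.9, -1.5) and (14.1, 29.6), distance = 31.3823


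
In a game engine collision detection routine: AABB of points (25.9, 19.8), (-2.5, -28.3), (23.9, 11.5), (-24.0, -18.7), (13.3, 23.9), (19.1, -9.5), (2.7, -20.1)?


x range: [-24, 25.9]
y range: [-28.3, 23.9]
Bounding box: (-24,-28.3) to (25.9,23.9)

(-24,-28.3) to (25.9,23.9)


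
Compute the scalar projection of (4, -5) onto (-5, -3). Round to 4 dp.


u.v = -5, |v| = sqrt(34) = 5.831
Scalar projection = u.v / |v| = -5 / sqrt(34) = -0.8575

-0.8575


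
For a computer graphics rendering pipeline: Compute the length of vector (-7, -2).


|u| = sqrt((-7)^2 + (-2)^2) = sqrt(53) = 7.2801

7.2801


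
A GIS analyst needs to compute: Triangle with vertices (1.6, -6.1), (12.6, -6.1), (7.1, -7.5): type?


Side lengths squared: AB^2=121, BC^2=32.21, CA^2=32.21
Sorted: [32.21, 32.21, 121]
By sides: Isosceles, By angles: Obtuse

Isosceles, Obtuse


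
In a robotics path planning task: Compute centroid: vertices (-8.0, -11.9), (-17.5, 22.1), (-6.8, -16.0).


Centroid = ((x_A+x_B+x_C)/3, (y_A+y_B+y_C)/3)
= (((-8)+(-17.5)+(-6.8))/3, ((-11.9)+22.1+(-16))/3)
= (-10.7667, -1.9333)

(-10.7667, -1.9333)


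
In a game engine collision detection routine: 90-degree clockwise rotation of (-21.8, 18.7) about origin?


90° CW: (x,y) -> (y, -x)
(-21.8,18.7) -> (18.7, 21.8)

(18.7, 21.8)


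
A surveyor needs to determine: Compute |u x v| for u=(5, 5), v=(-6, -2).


|u x v| = |5*(-2) - 5*(-6)|
= |(-10) - (-30)| = 20

20


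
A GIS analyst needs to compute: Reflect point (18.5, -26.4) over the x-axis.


Reflection over x-axis: (x,y) -> (x,-y)
(18.5, -26.4) -> (18.5, 26.4)

(18.5, 26.4)


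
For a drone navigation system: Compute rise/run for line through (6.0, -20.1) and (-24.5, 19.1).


slope = (y2-y1)/(x2-x1) = (19.1-(-20.1))/((-24.5)-6) = 39.2/(-30.5) = -1.2852

-1.2852


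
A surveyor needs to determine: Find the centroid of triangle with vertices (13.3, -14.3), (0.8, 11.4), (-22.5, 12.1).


Centroid = ((x_A+x_B+x_C)/3, (y_A+y_B+y_C)/3)
= ((13.3+0.8+(-22.5))/3, ((-14.3)+11.4+12.1)/3)
= (-2.8, 3.0667)

(-2.8, 3.0667)


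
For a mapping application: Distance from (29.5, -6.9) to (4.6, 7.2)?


dx=-24.9, dy=14.1
d^2 = (-24.9)^2 + 14.1^2 = 818.82
d = sqrt(818.82) = 28.615

28.615


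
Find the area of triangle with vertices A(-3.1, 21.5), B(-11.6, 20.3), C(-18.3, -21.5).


Area = |x_A(y_B-y_C) + x_B(y_C-y_A) + x_C(y_A-y_B)|/2
= |(-129.58) + 498.8 + (-21.96)|/2
= 347.26/2 = 173.63

173.63


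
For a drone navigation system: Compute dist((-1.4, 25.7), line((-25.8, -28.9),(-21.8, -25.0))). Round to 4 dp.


|cross product| = 123.24
|line direction| = sqrt(31.21) = 5.5866
Distance = 123.24/sqrt(31.21) = 22.06

22.06


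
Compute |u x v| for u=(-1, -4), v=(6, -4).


|u x v| = |(-1)*(-4) - (-4)*6|
= |4 - (-24)| = 28

28


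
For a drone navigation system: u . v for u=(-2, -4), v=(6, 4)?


u . v = u_x*v_x + u_y*v_y = (-2)*6 + (-4)*4
= (-12) + (-16) = -28

-28


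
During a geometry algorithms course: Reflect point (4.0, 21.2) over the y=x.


Reflection over y=x: (x,y) -> (y,x)
(4, 21.2) -> (21.2, 4)

(21.2, 4)


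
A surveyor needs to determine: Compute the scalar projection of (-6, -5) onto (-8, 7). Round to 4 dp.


u.v = 13, |v| = sqrt(113) = 10.6301
Scalar projection = u.v / |v| = 13 / sqrt(113) = 1.2229

1.2229


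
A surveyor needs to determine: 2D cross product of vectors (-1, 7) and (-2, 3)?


u x v = u_x*v_y - u_y*v_x = (-1)*3 - 7*(-2)
= (-3) - (-14) = 11

11


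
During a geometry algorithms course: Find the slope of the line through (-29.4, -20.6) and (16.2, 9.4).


slope = (y2-y1)/(x2-x1) = (9.4-(-20.6))/(16.2-(-29.4)) = 30/45.6 = 0.6579

0.6579


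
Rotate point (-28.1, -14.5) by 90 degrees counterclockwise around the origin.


90° CCW: (x,y) -> (-y, x)
(-28.1,-14.5) -> (14.5, -28.1)

(14.5, -28.1)


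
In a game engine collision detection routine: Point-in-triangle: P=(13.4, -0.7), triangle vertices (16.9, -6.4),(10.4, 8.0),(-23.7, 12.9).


Cross products: AB x AP = 13.35, BC x BP = 281.97, CA x CP = 163.87
All same sign? yes

Yes, inside


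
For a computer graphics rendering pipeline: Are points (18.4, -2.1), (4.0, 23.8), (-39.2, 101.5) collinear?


Cross product: (4-18.4)*(101.5-(-2.1)) - (23.8-(-2.1))*((-39.2)-18.4)
= 0

Yes, collinear


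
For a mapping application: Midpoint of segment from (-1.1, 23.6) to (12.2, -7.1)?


M = (((-1.1)+12.2)/2, (23.6+(-7.1))/2)
= (5.55, 8.25)

(5.55, 8.25)


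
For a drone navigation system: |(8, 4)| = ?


|u| = sqrt(8^2 + 4^2) = sqrt(80) = 8.9443

8.9443


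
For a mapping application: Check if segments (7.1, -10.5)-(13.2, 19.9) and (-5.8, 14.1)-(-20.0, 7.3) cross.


Cross products: d1=437.04, d2=46.84, d3=542.22, d4=932.42
d1*d2 < 0 and d3*d4 < 0? no

No, they don't intersect


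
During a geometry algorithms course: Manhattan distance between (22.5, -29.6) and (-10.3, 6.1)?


|22.5-(-10.3)| + |(-29.6)-6.1| = 32.8 + 35.7 = 68.5

68.5


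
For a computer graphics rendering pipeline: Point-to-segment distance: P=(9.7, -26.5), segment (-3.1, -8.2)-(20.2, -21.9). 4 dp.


Project P onto AB: t = 0.7514 (clamped to [0,1])
Closest point on segment: (14.4074, -18.494)
Distance: 9.2873

9.2873


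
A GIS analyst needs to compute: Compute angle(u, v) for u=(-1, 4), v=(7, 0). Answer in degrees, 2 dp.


u.v = -7, |u| = sqrt(17) = 4.1231, |v| = sqrt(49) = 7
cos(theta) = u.v/(|u||v|) = -7/sqrt(833) = -0.242536
theta = acos(-0.242536) = 104.04 degrees

104.04 degrees


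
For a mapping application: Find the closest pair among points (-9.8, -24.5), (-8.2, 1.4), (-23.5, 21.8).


d(P0,P1) = 25.9494, d(P0,P2) = 48.2844, d(P1,P2) = 25.5
Closest: P1 and P2

Closest pair: (-8.2, 1.4) and (-23.5, 21.8), distance = 25.5


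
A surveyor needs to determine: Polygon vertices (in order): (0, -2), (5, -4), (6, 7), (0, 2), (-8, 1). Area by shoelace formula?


Shoelace sum: (0*(-4) - 5*(-2)) + (5*7 - 6*(-4)) + (6*2 - 0*7) + (0*1 - (-8)*2) + ((-8)*(-2) - 0*1)
= 113
Area = |113|/2 = 56.5

56.5


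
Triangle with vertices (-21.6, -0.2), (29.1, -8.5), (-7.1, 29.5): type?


Side lengths squared: AB^2=2639.38, BC^2=2754.44, CA^2=1092.34
Sorted: [1092.34, 2639.38, 2754.44]
By sides: Scalene, By angles: Acute

Scalene, Acute


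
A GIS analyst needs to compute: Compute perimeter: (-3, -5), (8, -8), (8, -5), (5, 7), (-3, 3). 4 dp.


Sides: (-3, -5)->(8, -8): sqrt(130) = 11.401754, (8, -8)->(8, -5): sqrt(9) = 3, (8, -5)->(5, 7): sqrt(153) = 12.369317, (5, 7)->(-3, 3): sqrt(80) = 8.944272, (-3, 3)->(-3, -5): sqrt(64) = 8
Sum = 43.715343
Perimeter = 43.7153

43.7153


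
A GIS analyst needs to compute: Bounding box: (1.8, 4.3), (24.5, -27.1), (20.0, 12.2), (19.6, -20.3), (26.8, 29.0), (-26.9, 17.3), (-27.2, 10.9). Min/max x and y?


x range: [-27.2, 26.8]
y range: [-27.1, 29]
Bounding box: (-27.2,-27.1) to (26.8,29)

(-27.2,-27.1) to (26.8,29)


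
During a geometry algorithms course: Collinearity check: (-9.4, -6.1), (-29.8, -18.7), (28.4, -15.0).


Cross product: ((-29.8)-(-9.4))*((-15)-(-6.1)) - ((-18.7)-(-6.1))*(28.4-(-9.4))
= 657.84

No, not collinear


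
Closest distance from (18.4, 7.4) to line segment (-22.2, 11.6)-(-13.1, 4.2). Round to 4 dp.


Project P onto AB: t = 1 (clamped to [0,1])
Closest point on segment: (-13.1, 4.2)
Distance: 31.6621

31.6621


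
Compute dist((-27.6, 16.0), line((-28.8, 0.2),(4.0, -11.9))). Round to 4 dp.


|cross product| = 532.76
|line direction| = sqrt(1222.25) = 34.9607
Distance = 532.76/sqrt(1222.25) = 15.2388

15.2388


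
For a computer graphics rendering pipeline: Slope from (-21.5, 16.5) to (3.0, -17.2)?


slope = (y2-y1)/(x2-x1) = ((-17.2)-16.5)/(3-(-21.5)) = (-33.7)/24.5 = -1.3755

-1.3755


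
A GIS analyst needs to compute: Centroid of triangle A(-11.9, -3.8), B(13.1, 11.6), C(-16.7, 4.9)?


Centroid = ((x_A+x_B+x_C)/3, (y_A+y_B+y_C)/3)
= (((-11.9)+13.1+(-16.7))/3, ((-3.8)+11.6+4.9)/3)
= (-5.1667, 4.2333)

(-5.1667, 4.2333)


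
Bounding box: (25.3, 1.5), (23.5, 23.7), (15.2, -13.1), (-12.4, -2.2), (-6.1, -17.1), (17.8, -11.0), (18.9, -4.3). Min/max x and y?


x range: [-12.4, 25.3]
y range: [-17.1, 23.7]
Bounding box: (-12.4,-17.1) to (25.3,23.7)

(-12.4,-17.1) to (25.3,23.7)


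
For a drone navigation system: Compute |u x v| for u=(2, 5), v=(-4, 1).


|u x v| = |2*1 - 5*(-4)|
= |2 - (-20)| = 22

22


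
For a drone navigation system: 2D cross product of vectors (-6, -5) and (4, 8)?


u x v = u_x*v_y - u_y*v_x = (-6)*8 - (-5)*4
= (-48) - (-20) = -28

-28


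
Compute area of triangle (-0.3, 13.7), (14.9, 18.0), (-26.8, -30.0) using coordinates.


Area = |x_A(y_B-y_C) + x_B(y_C-y_A) + x_C(y_A-y_B)|/2
= |(-14.4) + (-651.13) + 115.24|/2
= 550.29/2 = 275.145

275.145


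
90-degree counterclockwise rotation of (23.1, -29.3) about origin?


90° CCW: (x,y) -> (-y, x)
(23.1,-29.3) -> (29.3, 23.1)

(29.3, 23.1)


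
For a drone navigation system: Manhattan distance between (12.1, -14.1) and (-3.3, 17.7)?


|12.1-(-3.3)| + |(-14.1)-17.7| = 15.4 + 31.8 = 47.2

47.2


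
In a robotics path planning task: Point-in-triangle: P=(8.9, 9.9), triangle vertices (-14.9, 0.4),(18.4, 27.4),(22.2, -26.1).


Cross products: AB x AP = -326.25, BC x BP = -574.75, CA x CP = -983.15
All same sign? yes

Yes, inside


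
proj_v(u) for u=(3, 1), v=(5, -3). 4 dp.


u.v = 12, |v| = sqrt(34) = 5.831
Scalar projection = u.v / |v| = 12 / sqrt(34) = 2.058

2.058


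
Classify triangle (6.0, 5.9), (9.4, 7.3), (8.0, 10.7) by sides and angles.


Side lengths squared: AB^2=13.52, BC^2=13.52, CA^2=27.04
Sorted: [13.52, 13.52, 27.04]
By sides: Isosceles, By angles: Right

Isosceles, Right


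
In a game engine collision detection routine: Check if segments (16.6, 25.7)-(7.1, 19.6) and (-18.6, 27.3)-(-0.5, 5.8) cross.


Cross products: d1=727.84, d2=413.18, d3=-229.92, d4=84.74
d1*d2 < 0 and d3*d4 < 0? no

No, they don't intersect


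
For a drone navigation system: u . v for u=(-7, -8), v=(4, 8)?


u . v = u_x*v_x + u_y*v_y = (-7)*4 + (-8)*8
= (-28) + (-64) = -92

-92


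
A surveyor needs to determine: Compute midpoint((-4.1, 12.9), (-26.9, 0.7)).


M = (((-4.1)+(-26.9))/2, (12.9+0.7)/2)
= (-15.5, 6.8)

(-15.5, 6.8)


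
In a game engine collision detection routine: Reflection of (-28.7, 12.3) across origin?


Reflection over origin: (x,y) -> (-x,-y)
(-28.7, 12.3) -> (28.7, -12.3)

(28.7, -12.3)


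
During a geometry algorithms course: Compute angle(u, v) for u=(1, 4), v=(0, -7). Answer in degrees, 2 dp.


u.v = -28, |u| = sqrt(17) = 4.1231, |v| = sqrt(49) = 7
cos(theta) = u.v/(|u||v|) = -28/sqrt(833) = -0.970143
theta = acos(-0.970143) = 165.96 degrees

165.96 degrees


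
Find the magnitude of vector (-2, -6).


|u| = sqrt((-2)^2 + (-6)^2) = sqrt(40) = 6.3246

6.3246


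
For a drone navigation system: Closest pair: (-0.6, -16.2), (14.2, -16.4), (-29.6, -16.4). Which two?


d(P0,P1) = 14.8014, d(P0,P2) = 29.0007, d(P1,P2) = 43.8
Closest: P0 and P1

Closest pair: (-0.6, -16.2) and (14.2, -16.4), distance = 14.8014


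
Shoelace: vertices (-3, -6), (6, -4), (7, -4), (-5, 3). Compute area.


Shoelace sum: ((-3)*(-4) - 6*(-6)) + (6*(-4) - 7*(-4)) + (7*3 - (-5)*(-4)) + ((-5)*(-6) - (-3)*3)
= 92
Area = |92|/2 = 46

46


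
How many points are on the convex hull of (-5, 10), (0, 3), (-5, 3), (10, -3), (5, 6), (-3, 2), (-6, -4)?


Convex hull vertices (CCW): (-6, -4), (10, -3), (5, 6), (-5, 10)
Count = 4

4


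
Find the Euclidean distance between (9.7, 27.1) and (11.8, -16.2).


dx=2.1, dy=-43.3
d^2 = 2.1^2 + (-43.3)^2 = 1879.3
d = sqrt(1879.3) = 43.3509

43.3509


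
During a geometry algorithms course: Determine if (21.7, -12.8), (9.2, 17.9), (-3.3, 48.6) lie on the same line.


Cross product: (9.2-21.7)*(48.6-(-12.8)) - (17.9-(-12.8))*((-3.3)-21.7)
= 0

Yes, collinear


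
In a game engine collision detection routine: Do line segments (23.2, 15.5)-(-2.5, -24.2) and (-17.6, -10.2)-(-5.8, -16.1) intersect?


Cross products: d1=543.98, d2=-76.11, d3=-959.27, d4=-339.18
d1*d2 < 0 and d3*d4 < 0? no

No, they don't intersect


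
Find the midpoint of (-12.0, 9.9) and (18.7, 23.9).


M = (((-12)+18.7)/2, (9.9+23.9)/2)
= (3.35, 16.9)

(3.35, 16.9)


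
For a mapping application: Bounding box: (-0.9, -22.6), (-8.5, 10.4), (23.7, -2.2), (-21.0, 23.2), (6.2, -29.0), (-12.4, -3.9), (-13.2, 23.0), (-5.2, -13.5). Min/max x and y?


x range: [-21, 23.7]
y range: [-29, 23.2]
Bounding box: (-21,-29) to (23.7,23.2)

(-21,-29) to (23.7,23.2)


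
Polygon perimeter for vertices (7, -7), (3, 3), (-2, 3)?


Sides: (7, -7)->(3, 3): sqrt(116) = 10.77033, (3, 3)->(-2, 3): sqrt(25) = 5, (-2, 3)->(7, -7): sqrt(181) = 13.453624
Sum = 29.223954
Perimeter = 29.224

29.224


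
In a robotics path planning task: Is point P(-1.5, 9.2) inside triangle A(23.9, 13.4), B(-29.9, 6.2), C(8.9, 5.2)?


Cross products: AB x AP = 43.08, BC x BP = 144.8, CA x CP = 145.28
All same sign? yes

Yes, inside


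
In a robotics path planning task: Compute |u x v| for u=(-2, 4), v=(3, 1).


|u x v| = |(-2)*1 - 4*3|
= |(-2) - 12| = 14

14


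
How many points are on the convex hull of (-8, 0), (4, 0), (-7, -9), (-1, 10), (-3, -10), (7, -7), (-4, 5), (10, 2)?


Convex hull vertices (CCW): (-8, 0), (-7, -9), (-3, -10), (7, -7), (10, 2), (-1, 10)
Count = 6

6


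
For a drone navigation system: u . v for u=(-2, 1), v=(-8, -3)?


u . v = u_x*v_x + u_y*v_y = (-2)*(-8) + 1*(-3)
= 16 + (-3) = 13

13


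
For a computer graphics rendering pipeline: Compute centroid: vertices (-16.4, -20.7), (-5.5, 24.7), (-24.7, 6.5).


Centroid = ((x_A+x_B+x_C)/3, (y_A+y_B+y_C)/3)
= (((-16.4)+(-5.5)+(-24.7))/3, ((-20.7)+24.7+6.5)/3)
= (-15.5333, 3.5)

(-15.5333, 3.5)


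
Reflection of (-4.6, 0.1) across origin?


Reflection over origin: (x,y) -> (-x,-y)
(-4.6, 0.1) -> (4.6, -0.1)

(4.6, -0.1)


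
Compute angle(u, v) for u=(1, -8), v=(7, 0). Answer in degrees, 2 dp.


u.v = 7, |u| = sqrt(65) = 8.0623, |v| = sqrt(49) = 7
cos(theta) = u.v/(|u||v|) = 7/sqrt(3185) = 0.124035
theta = acos(0.124035) = 82.87 degrees

82.87 degrees


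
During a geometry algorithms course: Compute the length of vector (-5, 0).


|u| = sqrt((-5)^2 + 0^2) = sqrt(25) = 5

5


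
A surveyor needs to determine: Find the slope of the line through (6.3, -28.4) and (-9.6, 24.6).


slope = (y2-y1)/(x2-x1) = (24.6-(-28.4))/((-9.6)-6.3) = 53/(-15.9) = -3.3333

-3.3333


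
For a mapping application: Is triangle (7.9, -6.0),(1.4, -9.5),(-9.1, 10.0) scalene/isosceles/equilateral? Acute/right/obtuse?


Side lengths squared: AB^2=54.5, BC^2=490.5, CA^2=545
Sorted: [54.5, 490.5, 545]
By sides: Scalene, By angles: Right

Scalene, Right


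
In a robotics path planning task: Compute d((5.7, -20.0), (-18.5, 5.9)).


dx=-24.2, dy=25.9
d^2 = (-24.2)^2 + 25.9^2 = 1256.45
d = sqrt(1256.45) = 35.4464

35.4464


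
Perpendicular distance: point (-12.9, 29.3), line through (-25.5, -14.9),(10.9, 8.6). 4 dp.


|cross product| = 1312.78
|line direction| = sqrt(1877.21) = 43.3268
Distance = 1312.78/sqrt(1877.21) = 30.2995

30.2995


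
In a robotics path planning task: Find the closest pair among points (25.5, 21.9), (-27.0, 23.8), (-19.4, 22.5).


d(P0,P1) = 52.5344, d(P0,P2) = 44.904, d(P1,P2) = 7.7104
Closest: P1 and P2

Closest pair: (-27.0, 23.8) and (-19.4, 22.5), distance = 7.7104


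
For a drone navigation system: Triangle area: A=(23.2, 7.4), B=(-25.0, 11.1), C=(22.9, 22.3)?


Area = |x_A(y_B-y_C) + x_B(y_C-y_A) + x_C(y_A-y_B)|/2
= |(-259.84) + (-372.5) + (-84.73)|/2
= 717.07/2 = 358.535

358.535


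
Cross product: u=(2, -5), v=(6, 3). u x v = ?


u x v = u_x*v_y - u_y*v_x = 2*3 - (-5)*6
= 6 - (-30) = 36

36


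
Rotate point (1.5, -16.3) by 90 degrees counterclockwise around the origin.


90° CCW: (x,y) -> (-y, x)
(1.5,-16.3) -> (16.3, 1.5)

(16.3, 1.5)


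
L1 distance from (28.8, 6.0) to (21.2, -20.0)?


|28.8-21.2| + |6-(-20)| = 7.6 + 26 = 33.6

33.6


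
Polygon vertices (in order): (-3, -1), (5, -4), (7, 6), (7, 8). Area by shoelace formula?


Shoelace sum: ((-3)*(-4) - 5*(-1)) + (5*6 - 7*(-4)) + (7*8 - 7*6) + (7*(-1) - (-3)*8)
= 106
Area = |106|/2 = 53

53


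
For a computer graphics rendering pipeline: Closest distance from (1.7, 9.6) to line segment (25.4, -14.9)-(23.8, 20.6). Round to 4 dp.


Project P onto AB: t = 0.7188 (clamped to [0,1])
Closest point on segment: (24.25, 10.6163)
Distance: 22.5729

22.5729


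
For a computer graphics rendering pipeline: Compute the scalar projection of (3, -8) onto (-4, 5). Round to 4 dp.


u.v = -52, |v| = sqrt(41) = 6.4031
Scalar projection = u.v / |v| = -52 / sqrt(41) = -8.121

-8.121


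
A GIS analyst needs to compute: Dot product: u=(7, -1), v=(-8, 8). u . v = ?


u . v = u_x*v_x + u_y*v_y = 7*(-8) + (-1)*8
= (-56) + (-8) = -64

-64


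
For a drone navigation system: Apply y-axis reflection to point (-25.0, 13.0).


Reflection over y-axis: (x,y) -> (-x,y)
(-25, 13) -> (25, 13)

(25, 13)


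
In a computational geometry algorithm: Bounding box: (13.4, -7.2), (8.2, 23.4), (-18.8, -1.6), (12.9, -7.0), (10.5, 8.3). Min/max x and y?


x range: [-18.8, 13.4]
y range: [-7.2, 23.4]
Bounding box: (-18.8,-7.2) to (13.4,23.4)

(-18.8,-7.2) to (13.4,23.4)


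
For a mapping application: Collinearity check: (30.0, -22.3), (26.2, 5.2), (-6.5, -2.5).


Cross product: (26.2-30)*((-2.5)-(-22.3)) - (5.2-(-22.3))*((-6.5)-30)
= 928.51

No, not collinear


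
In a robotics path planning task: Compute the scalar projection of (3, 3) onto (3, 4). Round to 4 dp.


u.v = 21, |v| = sqrt(25) = 5
Scalar projection = u.v / |v| = 21 / sqrt(25) = 4.2

4.2


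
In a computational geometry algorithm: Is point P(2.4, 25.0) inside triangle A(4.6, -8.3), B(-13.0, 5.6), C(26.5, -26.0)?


Cross products: AB x AP = -555.5, BC x BP = 1252.94, CA x CP = -690.33
All same sign? no

No, outside


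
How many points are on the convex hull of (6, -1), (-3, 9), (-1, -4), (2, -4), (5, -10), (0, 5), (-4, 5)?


Convex hull vertices (CCW): (-4, 5), (-1, -4), (5, -10), (6, -1), (-3, 9)
Count = 5

5


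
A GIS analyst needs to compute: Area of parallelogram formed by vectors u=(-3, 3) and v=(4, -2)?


|u x v| = |(-3)*(-2) - 3*4|
= |6 - 12| = 6

6


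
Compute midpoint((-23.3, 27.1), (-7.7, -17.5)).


M = (((-23.3)+(-7.7))/2, (27.1+(-17.5))/2)
= (-15.5, 4.8)

(-15.5, 4.8)


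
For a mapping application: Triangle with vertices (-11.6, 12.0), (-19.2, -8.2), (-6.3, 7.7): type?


Side lengths squared: AB^2=465.8, BC^2=419.22, CA^2=46.58
Sorted: [46.58, 419.22, 465.8]
By sides: Scalene, By angles: Right

Scalene, Right


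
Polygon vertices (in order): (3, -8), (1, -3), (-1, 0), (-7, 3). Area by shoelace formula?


Shoelace sum: (3*(-3) - 1*(-8)) + (1*0 - (-1)*(-3)) + ((-1)*3 - (-7)*0) + ((-7)*(-8) - 3*3)
= 40
Area = |40|/2 = 20

20


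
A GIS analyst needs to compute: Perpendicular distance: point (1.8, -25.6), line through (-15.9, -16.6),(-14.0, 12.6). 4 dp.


|cross product| = 533.94
|line direction| = sqrt(856.25) = 29.2617
Distance = 533.94/sqrt(856.25) = 18.247

18.247


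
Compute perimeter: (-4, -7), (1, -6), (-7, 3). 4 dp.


Sides: (-4, -7)->(1, -6): sqrt(26) = 5.09902, (1, -6)->(-7, 3): sqrt(145) = 12.041595, (-7, 3)->(-4, -7): sqrt(109) = 10.440307
Sum = 27.580922
Perimeter = 27.5809

27.5809


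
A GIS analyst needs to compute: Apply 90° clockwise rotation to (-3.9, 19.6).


90° CW: (x,y) -> (y, -x)
(-3.9,19.6) -> (19.6, 3.9)

(19.6, 3.9)


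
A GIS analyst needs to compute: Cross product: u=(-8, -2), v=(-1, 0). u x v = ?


u x v = u_x*v_y - u_y*v_x = (-8)*0 - (-2)*(-1)
= 0 - 2 = -2

-2


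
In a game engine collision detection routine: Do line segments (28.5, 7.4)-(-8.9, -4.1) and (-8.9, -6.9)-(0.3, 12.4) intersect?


Cross products: d1=-590.26, d2=25.76, d3=104.72, d4=-511.3
d1*d2 < 0 and d3*d4 < 0? yes

Yes, they intersect


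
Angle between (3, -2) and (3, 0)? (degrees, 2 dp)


u.v = 9, |u| = sqrt(13) = 3.6056, |v| = sqrt(9) = 3
cos(theta) = u.v/(|u||v|) = 9/sqrt(117) = 0.83205
theta = acos(0.83205) = 33.69 degrees

33.69 degrees


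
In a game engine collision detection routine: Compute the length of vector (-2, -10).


|u| = sqrt((-2)^2 + (-10)^2) = sqrt(104) = 10.198

10.198


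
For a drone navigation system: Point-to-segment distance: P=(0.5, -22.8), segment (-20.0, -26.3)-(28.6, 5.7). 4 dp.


Project P onto AB: t = 0.3273 (clamped to [0,1])
Closest point on segment: (-4.0921, -15.8257)
Distance: 8.3504

8.3504


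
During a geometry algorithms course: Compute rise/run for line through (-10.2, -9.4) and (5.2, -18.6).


slope = (y2-y1)/(x2-x1) = ((-18.6)-(-9.4))/(5.2-(-10.2)) = (-9.2)/15.4 = -0.5974

-0.5974


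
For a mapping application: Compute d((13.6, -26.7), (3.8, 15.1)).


dx=-9.8, dy=41.8
d^2 = (-9.8)^2 + 41.8^2 = 1843.28
d = sqrt(1843.28) = 42.9334

42.9334


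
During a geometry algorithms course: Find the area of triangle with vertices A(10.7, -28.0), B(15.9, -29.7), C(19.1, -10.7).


Area = |x_A(y_B-y_C) + x_B(y_C-y_A) + x_C(y_A-y_B)|/2
= |(-203.3) + 275.07 + 32.47|/2
= 104.24/2 = 52.12

52.12


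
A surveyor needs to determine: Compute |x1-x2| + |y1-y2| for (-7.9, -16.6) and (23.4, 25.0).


|(-7.9)-23.4| + |(-16.6)-25| = 31.3 + 41.6 = 72.9

72.9


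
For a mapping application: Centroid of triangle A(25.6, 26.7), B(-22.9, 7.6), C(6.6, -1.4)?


Centroid = ((x_A+x_B+x_C)/3, (y_A+y_B+y_C)/3)
= ((25.6+(-22.9)+6.6)/3, (26.7+7.6+(-1.4))/3)
= (3.1, 10.9667)

(3.1, 10.9667)


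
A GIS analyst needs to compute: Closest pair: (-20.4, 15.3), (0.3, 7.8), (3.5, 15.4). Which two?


d(P0,P1) = 22.0168, d(P0,P2) = 23.9002, d(P1,P2) = 8.2462
Closest: P1 and P2

Closest pair: (0.3, 7.8) and (3.5, 15.4), distance = 8.2462


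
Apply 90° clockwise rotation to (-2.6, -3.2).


90° CW: (x,y) -> (y, -x)
(-2.6,-3.2) -> (-3.2, 2.6)

(-3.2, 2.6)


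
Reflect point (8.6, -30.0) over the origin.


Reflection over origin: (x,y) -> (-x,-y)
(8.6, -30) -> (-8.6, 30)

(-8.6, 30)


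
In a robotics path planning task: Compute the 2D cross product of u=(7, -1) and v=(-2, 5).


u x v = u_x*v_y - u_y*v_x = 7*5 - (-1)*(-2)
= 35 - 2 = 33

33


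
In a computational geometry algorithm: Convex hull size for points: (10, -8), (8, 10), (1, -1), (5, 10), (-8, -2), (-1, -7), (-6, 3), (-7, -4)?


Convex hull vertices (CCW): (-8, -2), (-7, -4), (-1, -7), (10, -8), (8, 10), (5, 10), (-6, 3)
Count = 7

7


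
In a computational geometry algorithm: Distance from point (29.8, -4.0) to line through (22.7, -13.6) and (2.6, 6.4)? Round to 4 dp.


|cross product| = 334.96
|line direction| = sqrt(804.01) = 28.3551
Distance = 334.96/sqrt(804.01) = 11.8131

11.8131


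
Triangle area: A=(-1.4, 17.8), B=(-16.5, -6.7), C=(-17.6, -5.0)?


Area = |x_A(y_B-y_C) + x_B(y_C-y_A) + x_C(y_A-y_B)|/2
= |2.38 + 376.2 + (-431.2)|/2
= 52.62/2 = 26.31

26.31


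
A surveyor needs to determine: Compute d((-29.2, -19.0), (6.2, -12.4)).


dx=35.4, dy=6.6
d^2 = 35.4^2 + 6.6^2 = 1296.72
d = sqrt(1296.72) = 36.01

36.01


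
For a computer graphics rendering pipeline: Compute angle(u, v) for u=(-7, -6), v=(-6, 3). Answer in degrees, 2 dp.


u.v = 24, |u| = sqrt(85) = 9.2195, |v| = sqrt(45) = 6.7082
cos(theta) = u.v/(|u||v|) = 24/sqrt(3825) = 0.388057
theta = acos(0.388057) = 67.17 degrees

67.17 degrees


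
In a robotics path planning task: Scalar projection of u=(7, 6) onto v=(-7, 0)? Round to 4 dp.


u.v = -49, |v| = sqrt(49) = 7
Scalar projection = u.v / |v| = -49 / sqrt(49) = -7

-7


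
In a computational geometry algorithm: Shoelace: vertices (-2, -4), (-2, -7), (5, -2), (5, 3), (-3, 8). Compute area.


Shoelace sum: ((-2)*(-7) - (-2)*(-4)) + ((-2)*(-2) - 5*(-7)) + (5*3 - 5*(-2)) + (5*8 - (-3)*3) + ((-3)*(-4) - (-2)*8)
= 147
Area = |147|/2 = 73.5

73.5


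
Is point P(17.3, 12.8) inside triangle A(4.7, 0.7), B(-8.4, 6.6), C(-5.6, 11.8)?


Cross products: AB x AP = -232.85, BC x BP = -116.28, CA x CP = 264.49
All same sign? no

No, outside


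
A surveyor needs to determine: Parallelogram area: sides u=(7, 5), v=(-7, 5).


|u x v| = |7*5 - 5*(-7)|
= |35 - (-35)| = 70

70


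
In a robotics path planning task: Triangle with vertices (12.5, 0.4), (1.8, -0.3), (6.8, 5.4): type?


Side lengths squared: AB^2=114.98, BC^2=57.49, CA^2=57.49
Sorted: [57.49, 57.49, 114.98]
By sides: Isosceles, By angles: Right

Isosceles, Right


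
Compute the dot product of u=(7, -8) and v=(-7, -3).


u . v = u_x*v_x + u_y*v_y = 7*(-7) + (-8)*(-3)
= (-49) + 24 = -25

-25


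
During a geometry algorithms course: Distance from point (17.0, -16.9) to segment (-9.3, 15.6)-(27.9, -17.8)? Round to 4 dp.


Project P onto AB: t = 0.8257 (clamped to [0,1])
Closest point on segment: (21.4176, -11.9798)
Distance: 6.6124

6.6124


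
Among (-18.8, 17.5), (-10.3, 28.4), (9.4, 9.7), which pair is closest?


d(P0,P1) = 13.8224, d(P0,P2) = 29.2588, d(P1,P2) = 27.1621
Closest: P0 and P1

Closest pair: (-18.8, 17.5) and (-10.3, 28.4), distance = 13.8224


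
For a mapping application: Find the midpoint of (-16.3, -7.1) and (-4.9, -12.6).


M = (((-16.3)+(-4.9))/2, ((-7.1)+(-12.6))/2)
= (-10.6, -9.85)

(-10.6, -9.85)


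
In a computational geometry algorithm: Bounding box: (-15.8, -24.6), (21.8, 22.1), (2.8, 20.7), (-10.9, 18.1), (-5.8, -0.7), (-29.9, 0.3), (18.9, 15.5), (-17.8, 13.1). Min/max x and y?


x range: [-29.9, 21.8]
y range: [-24.6, 22.1]
Bounding box: (-29.9,-24.6) to (21.8,22.1)

(-29.9,-24.6) to (21.8,22.1)


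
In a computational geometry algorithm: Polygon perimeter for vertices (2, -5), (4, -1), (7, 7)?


Sides: (2, -5)->(4, -1): sqrt(20) = 4.472136, (4, -1)->(7, 7): sqrt(73) = 8.544004, (7, 7)->(2, -5): sqrt(169) = 13
Sum = 26.01614
Perimeter = 26.0161

26.0161


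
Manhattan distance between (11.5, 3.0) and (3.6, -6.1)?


|11.5-3.6| + |3-(-6.1)| = 7.9 + 9.1 = 17

17


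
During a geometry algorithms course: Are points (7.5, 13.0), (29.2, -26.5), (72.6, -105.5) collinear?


Cross product: (29.2-7.5)*((-105.5)-13) - ((-26.5)-13)*(72.6-7.5)
= 0

Yes, collinear


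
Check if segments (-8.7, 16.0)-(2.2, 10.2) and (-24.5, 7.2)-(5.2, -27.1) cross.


Cross products: d1=803.3, d2=1004.91, d3=-187.56, d4=-389.17
d1*d2 < 0 and d3*d4 < 0? no

No, they don't intersect


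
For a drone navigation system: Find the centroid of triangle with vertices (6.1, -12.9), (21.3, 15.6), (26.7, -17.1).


Centroid = ((x_A+x_B+x_C)/3, (y_A+y_B+y_C)/3)
= ((6.1+21.3+26.7)/3, ((-12.9)+15.6+(-17.1))/3)
= (18.0333, -4.8)

(18.0333, -4.8)


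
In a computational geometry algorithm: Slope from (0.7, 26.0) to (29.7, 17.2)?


slope = (y2-y1)/(x2-x1) = (17.2-26)/(29.7-0.7) = (-8.8)/29 = -0.3034

-0.3034


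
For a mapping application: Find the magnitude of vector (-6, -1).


|u| = sqrt((-6)^2 + (-1)^2) = sqrt(37) = 6.0828

6.0828


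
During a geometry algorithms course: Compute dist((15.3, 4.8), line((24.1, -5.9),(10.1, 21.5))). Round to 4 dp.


|cross product| = 91.32
|line direction| = sqrt(946.76) = 30.7695
Distance = 91.32/sqrt(946.76) = 2.9679

2.9679


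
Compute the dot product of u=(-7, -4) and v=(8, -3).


u . v = u_x*v_x + u_y*v_y = (-7)*8 + (-4)*(-3)
= (-56) + 12 = -44

-44


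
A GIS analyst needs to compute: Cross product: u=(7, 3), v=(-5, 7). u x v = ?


u x v = u_x*v_y - u_y*v_x = 7*7 - 3*(-5)
= 49 - (-15) = 64

64


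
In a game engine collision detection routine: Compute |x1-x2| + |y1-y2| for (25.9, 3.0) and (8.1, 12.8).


|25.9-8.1| + |3-12.8| = 17.8 + 9.8 = 27.6

27.6


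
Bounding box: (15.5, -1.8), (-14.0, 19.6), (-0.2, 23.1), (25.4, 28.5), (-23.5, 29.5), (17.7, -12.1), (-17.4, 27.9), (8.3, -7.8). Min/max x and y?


x range: [-23.5, 25.4]
y range: [-12.1, 29.5]
Bounding box: (-23.5,-12.1) to (25.4,29.5)

(-23.5,-12.1) to (25.4,29.5)


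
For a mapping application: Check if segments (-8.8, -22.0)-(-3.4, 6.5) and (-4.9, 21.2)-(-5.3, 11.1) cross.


Cross products: d1=-22.11, d2=21.03, d3=122.13, d4=78.99
d1*d2 < 0 and d3*d4 < 0? no

No, they don't intersect


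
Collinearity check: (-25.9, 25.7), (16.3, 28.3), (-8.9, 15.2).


Cross product: (16.3-(-25.9))*(15.2-25.7) - (28.3-25.7)*((-8.9)-(-25.9))
= -487.3

No, not collinear


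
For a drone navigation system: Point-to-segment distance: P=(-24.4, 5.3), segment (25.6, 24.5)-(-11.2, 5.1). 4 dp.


Project P onto AB: t = 1 (clamped to [0,1])
Closest point on segment: (-11.2, 5.1)
Distance: 13.2015

13.2015


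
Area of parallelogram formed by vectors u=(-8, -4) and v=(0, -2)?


|u x v| = |(-8)*(-2) - (-4)*0|
= |16 - 0| = 16

16


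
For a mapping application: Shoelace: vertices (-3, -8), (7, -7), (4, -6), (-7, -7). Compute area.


Shoelace sum: ((-3)*(-7) - 7*(-8)) + (7*(-6) - 4*(-7)) + (4*(-7) - (-7)*(-6)) + ((-7)*(-8) - (-3)*(-7))
= 28
Area = |28|/2 = 14

14


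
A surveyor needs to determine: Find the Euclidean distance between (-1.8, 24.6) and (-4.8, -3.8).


dx=-3, dy=-28.4
d^2 = (-3)^2 + (-28.4)^2 = 815.56
d = sqrt(815.56) = 28.558

28.558


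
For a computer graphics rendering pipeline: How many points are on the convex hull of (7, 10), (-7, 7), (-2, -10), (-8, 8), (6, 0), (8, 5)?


Convex hull vertices (CCW): (-8, 8), (-2, -10), (6, 0), (8, 5), (7, 10)
Count = 5

5


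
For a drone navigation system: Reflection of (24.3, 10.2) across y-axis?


Reflection over y-axis: (x,y) -> (-x,y)
(24.3, 10.2) -> (-24.3, 10.2)

(-24.3, 10.2)


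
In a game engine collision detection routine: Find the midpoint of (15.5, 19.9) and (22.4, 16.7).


M = ((15.5+22.4)/2, (19.9+16.7)/2)
= (18.95, 18.3)

(18.95, 18.3)


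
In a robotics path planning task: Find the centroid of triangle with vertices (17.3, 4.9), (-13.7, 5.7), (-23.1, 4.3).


Centroid = ((x_A+x_B+x_C)/3, (y_A+y_B+y_C)/3)
= ((17.3+(-13.7)+(-23.1))/3, (4.9+5.7+4.3)/3)
= (-6.5, 4.9667)

(-6.5, 4.9667)
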